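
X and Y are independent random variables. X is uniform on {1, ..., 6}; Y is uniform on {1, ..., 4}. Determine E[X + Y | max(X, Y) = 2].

Outcomes with max(X, Y) = 2: (1,2), (2,1), (2,2), each with probability 1/24.
E[X + Y | max(X, Y) = 2] = (3 + 3 + 4) / 3 = 10/3.

10/3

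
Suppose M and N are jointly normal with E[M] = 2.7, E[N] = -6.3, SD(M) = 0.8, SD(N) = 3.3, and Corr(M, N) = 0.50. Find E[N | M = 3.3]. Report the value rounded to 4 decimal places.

For a bivariate normal, E[N | M=x] = μ_N + ρ·(σ_N/σ_M)·(x − μ_M).
E[N | M=3.3] = -6.3 + (0.50)·(3.3/0.8)·(3.3 − (2.7)) = -6.3 + (2.0625)·(0.6) = -5.0625.

-5.0625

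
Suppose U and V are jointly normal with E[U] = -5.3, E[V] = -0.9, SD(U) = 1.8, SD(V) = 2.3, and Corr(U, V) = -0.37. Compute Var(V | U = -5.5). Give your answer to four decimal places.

4.5658

For a bivariate normal, Var(V | U=x) = σ_V²(1 − ρ²).
Var(V | U=-5.5) = (2.3)²·(1 − (-0.37)²) = 5.29·0.8631 = 4.5658.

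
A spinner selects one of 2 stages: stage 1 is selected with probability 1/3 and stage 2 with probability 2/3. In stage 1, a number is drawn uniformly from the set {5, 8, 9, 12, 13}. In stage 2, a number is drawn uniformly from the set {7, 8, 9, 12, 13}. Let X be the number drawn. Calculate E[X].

29/3

E[X | stage 1] = (5+8+9+12+13)/5 = 47/5.
E[X | stage 2] = (7+8+9+12+13)/5 = 49/5.
By the law of total expectation,
E[X] = (1/3)·(47/5) + (2/3)·(49/5) = 29/3.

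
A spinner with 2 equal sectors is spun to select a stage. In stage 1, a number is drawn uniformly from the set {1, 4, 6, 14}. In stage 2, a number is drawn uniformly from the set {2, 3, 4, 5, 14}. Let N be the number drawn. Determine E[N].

E[N | stage 1] = (1+4+6+14)/4 = 25/4.
E[N | stage 2] = (2+3+4+5+14)/5 = 28/5.
E[N] = (1/2)·(25/4) + (1/2)·(28/5) = 237/40.

237/40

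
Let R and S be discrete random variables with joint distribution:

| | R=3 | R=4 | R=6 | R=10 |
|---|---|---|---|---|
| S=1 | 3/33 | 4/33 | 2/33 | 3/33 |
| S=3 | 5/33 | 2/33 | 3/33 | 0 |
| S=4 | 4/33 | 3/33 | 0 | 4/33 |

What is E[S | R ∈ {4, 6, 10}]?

P(R ∈ {4, 6, 10}) = 7/11.
Summing S·P(R=x,S=y) over the conditioning event gives 52/33.
E[S | R ∈ {4, 6, 10}] = (52/33) / (7/11) = 52/21.

52/21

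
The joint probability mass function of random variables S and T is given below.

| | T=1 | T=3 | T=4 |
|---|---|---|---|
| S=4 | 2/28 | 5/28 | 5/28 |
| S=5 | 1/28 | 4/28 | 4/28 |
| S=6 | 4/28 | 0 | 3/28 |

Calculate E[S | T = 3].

P(T = 3) = 9/28.
Σ S·P over the event = 4·(5/28) + 5·(4/28) = 10/7.
E[S | T = 3] = (10/7) / (9/28) = 40/9.

40/9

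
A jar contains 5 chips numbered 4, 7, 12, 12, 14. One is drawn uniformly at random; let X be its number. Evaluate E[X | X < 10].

P(X < 10) = 2/5.
Σ over the event: 4·1/5 + 7·1/5 = 11/5.
E[X | X < 10] = (11/5) / (2/5) = 11/2.

11/2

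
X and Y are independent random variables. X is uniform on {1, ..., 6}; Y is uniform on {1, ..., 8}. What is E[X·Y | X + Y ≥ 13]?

130/3

Outcomes with X + Y ≥ 13: (5,8), (6,7), (6,8), each with probability 1/48.
E[X·Y | X + Y ≥ 13] = (40 + 42 + 48) / 3 = 130/3.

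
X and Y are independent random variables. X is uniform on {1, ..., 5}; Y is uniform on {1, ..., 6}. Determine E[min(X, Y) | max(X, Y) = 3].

P(max(X, Y) = 3) = 1/6.
Summing min(X,Y)·P(x,y) over outcomes with max(X, Y) = 3 gives 3/10.
E[min(X, Y) | max(X, Y) = 3] = (3/10) / (1/6) = 9/5.

9/5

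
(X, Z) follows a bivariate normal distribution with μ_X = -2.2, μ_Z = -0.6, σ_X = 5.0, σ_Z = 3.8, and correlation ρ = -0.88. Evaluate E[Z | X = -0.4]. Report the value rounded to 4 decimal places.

-1.8038

The regression of Z on X has slope ρ·σ_Z/σ_X and passes through (μ_X, μ_Z).
E[Z | X=-0.4] = -0.6 + (-0.88)·(3.8/5.0)·(-0.4 − (-2.2)) = -0.6 + (-0.6688)·(1.8) = -1.8038.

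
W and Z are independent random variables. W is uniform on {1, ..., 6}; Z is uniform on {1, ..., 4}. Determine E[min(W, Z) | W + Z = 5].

3/2

Outcomes with W + Z = 5: (1,4), (2,3), (3,2), (4,1), each with probability 1/24.
E[min(W, Z) | W + Z = 5] = (1 + 2 + 2 + 1) / 4 = 3/2.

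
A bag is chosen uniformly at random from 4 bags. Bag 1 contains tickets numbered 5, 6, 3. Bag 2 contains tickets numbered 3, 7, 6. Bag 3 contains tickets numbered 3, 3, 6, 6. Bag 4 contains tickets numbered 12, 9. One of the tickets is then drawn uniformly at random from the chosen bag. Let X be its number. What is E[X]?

E[X | bag 1] = (5+6+3)/3 = 14/3.
E[X | bag 2] = (3+7+6)/3 = 16/3.
E[X | bag 3] = (3+3+6+6)/4 = 9/2.
E[X | bag 4] = (12+9)/2 = 21/2.
E[X] = (1/4)·(14/3) + (1/4)·(16/3) + (1/4)·(9/2) + (1/4)·(21/2) = 25/4.

25/4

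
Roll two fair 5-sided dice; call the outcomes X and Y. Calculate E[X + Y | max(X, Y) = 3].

Outcomes with max(X, Y) = 3: (1,3), (2,3), (3,1), (3,2), (3,3), each with probability 1/25.
E[X + Y | max(X, Y) = 3] = (4 + 5 + 4 + 5 + 6) / 5 = 24/5.

24/5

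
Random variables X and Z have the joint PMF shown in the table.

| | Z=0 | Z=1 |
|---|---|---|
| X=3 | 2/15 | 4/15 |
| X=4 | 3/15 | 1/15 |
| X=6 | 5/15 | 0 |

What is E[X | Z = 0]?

24/5

P(Z = 0) = 2/3.
Σ X·P over the event = 3·(2/15) + 4·(3/15) + 6·(5/15) = 16/5.
E[X | Z = 0] = (16/5) / (2/3) = 24/5.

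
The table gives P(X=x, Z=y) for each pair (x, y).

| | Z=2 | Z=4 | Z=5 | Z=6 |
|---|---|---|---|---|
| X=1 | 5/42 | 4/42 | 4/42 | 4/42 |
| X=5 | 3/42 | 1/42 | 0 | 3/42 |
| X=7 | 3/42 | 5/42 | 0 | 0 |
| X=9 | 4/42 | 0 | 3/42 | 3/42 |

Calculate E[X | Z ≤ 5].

P(Z ≤ 5) = 16/21.
Summing X·P(X=x,Z=y) over the conditioning event gives 76/21.
E[X | Z ≤ 5] = (76/21) / (16/21) = 19/4.

19/4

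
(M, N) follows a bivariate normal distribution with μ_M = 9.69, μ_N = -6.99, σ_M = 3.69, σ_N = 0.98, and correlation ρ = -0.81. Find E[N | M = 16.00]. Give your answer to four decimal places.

E[N | M=x] = μ_N + ρ(σ_N/σ_M)(x − μ_M) for jointly normal variables.
E[N | M=16.00] = -6.99 + (-0.81)·(0.98/3.69)·(16.00 − (9.69)) = -6.99 + (-0.21512)·(6.31) = -8.3474.

-8.3474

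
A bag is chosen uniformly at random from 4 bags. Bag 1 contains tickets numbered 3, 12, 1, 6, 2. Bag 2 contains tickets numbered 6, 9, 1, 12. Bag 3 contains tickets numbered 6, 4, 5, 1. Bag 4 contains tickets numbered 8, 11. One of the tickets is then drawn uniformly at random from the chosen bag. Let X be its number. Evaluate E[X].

E[X | bag 1] = (3+12+1+6+2)/5 = 24/5.
E[X | bag 2] = (6+9+1+12)/4 = 7.
E[X | bag 3] = (6+4+5+1)/4 = 4.
E[X | bag 4] = (8+11)/2 = 19/2.
By the law of total expectation,
E[X] = (1/4)·(24/5) + (1/4)·(7) + (1/4)·(4) + (1/4)·(19/2) = 253/40.

253/40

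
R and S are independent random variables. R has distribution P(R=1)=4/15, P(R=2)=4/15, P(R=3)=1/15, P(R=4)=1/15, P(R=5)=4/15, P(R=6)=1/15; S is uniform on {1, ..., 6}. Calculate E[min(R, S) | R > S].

34/15

P(R > S) = 1/3.
Summing min(R,S)·P(x,y) over outcomes with R > S gives 34/45.
E[min(R, S) | R > S] = (34/45) / (1/3) = 34/15.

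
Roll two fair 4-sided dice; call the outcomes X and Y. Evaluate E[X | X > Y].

Outcomes with X > Y: (2,1), (3,1), (3,2), (4,1), (4,2), (4,3), each with probability 1/16.
E[X | X > Y] = (2 + 3 + 3 + 4 + 4 + 4) / 6 = 10/3.

10/3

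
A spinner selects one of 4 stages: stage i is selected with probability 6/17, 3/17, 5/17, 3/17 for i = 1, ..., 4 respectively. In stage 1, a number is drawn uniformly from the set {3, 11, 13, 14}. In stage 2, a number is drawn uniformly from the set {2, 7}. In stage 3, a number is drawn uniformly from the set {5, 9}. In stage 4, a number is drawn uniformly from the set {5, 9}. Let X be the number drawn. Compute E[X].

131/17

E[X | stage 1] = (3+11+13+14)/4 = 41/4.
E[X | stage 2] = (2+7)/2 = 9/2.
E[X | stage 3] = (5+9)/2 = 7.
E[X | stage 4] = (5+9)/2 = 7.
E[X] = (6/17)·(41/4) + (3/17)·(9/2) + (5/17)·(7) + (3/17)·(7) = 131/17.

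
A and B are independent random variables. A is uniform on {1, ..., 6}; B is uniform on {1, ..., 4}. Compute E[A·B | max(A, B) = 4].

Outcomes with max(A, B) = 4: (1,4), (2,4), (3,4), (4,1), (4,2), (4,3), (4,4), each with probability 1/24.
E[A·B | max(A, B) = 4] = (4 + 8 + 12 + 4 + 8 + 12 + 16) / 7 = 64/7.

64/7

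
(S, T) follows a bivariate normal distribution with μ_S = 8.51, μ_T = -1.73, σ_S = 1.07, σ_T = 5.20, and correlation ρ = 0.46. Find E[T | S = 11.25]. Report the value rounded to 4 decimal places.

4.3953

The regression of T on S has slope ρ·σ_T/σ_S and passes through (μ_S, μ_T).
E[T | S=11.25] = -1.73 + (0.46)·(5.20/1.07)·(11.25 − (8.51)) = -1.73 + (2.2355)·(2.74) = 4.3953.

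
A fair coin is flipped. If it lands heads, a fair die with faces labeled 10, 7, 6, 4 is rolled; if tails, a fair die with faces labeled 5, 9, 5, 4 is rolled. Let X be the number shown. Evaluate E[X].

25/4

E[X | heads] = (10+7+6+4)/4 = 27/4.
E[X | tails] = (5+9+5+4)/4 = 23/4.
E[X] = (1/2)·(27/4) + (1/2)·(23/4) = 25/4.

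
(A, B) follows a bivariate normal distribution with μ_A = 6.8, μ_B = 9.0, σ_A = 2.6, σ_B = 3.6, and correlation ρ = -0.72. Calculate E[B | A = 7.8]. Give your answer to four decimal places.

8.0031

The regression of B on A has slope ρ·σ_B/σ_A and passes through (μ_A, μ_B).
E[B | A=7.8] = 9.0 + (-0.72)·(3.6/2.6)·(7.8 − (6.8)) = 9.0 + (-0.99692)·(1) = 8.0031.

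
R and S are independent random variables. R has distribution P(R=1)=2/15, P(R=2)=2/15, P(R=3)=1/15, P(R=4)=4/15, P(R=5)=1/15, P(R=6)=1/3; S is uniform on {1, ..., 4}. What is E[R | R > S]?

P(R > S) = 2/3.
Summing R·P(x,y) over outcomes with R > S gives 33/10.
E[R | R > S] = (33/10) / (2/3) = 99/20.

99/20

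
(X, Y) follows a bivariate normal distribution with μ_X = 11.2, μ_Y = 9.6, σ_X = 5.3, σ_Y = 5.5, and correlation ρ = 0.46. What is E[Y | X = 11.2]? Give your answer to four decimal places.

9.6000

For a bivariate normal, E[Y | X=x] = μ_Y + ρ·(σ_Y/σ_X)·(x − μ_X).
E[Y | X=11.2] = 9.6 + (0.46)·(5.5/5.3)·(11.2 − (11.2)) = 9.6 + (0.47736)·(0) = 9.6000.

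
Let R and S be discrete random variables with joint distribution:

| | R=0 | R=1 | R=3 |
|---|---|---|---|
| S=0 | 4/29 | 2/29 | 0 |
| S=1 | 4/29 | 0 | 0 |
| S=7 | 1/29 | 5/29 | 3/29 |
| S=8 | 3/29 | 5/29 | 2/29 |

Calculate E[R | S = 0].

P(S = 0) = 6/29.
Σ R·P over the event = 0·(4/29) + 1·(2/29) = 2/29.
E[R | S = 0] = (2/29) / (6/29) = 1/3.

1/3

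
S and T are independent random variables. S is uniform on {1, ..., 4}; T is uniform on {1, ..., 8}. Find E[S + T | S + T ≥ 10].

32/3

Outcomes with S + T ≥ 10: (2,8), (3,7), (3,8), (4,6), (4,7), (4,8), each with probability 1/32.
E[S + T | S + T ≥ 10] = (10 + 10 + 11 + 10 + 11 + 12) / 6 = 32/3.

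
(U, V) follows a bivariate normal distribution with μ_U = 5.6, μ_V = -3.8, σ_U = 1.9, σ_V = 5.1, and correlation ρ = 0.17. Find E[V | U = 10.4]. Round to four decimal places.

-1.6097

The regression of V on U has slope ρ·σ_V/σ_U and passes through (μ_U, μ_V).
E[V | U=10.4] = -3.8 + (0.17)·(5.1/1.9)·(10.4 − (5.6)) = -3.8 + (0.45632)·(4.8) = -1.6097.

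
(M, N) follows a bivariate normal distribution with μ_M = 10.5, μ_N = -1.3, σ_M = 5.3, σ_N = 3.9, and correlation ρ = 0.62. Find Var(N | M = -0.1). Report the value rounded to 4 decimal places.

9.3633

The conditional variance in a bivariate normal is σ_N²(1 − ρ²), independent of x.
Var(N | M=-0.1) = (3.9)²·(1 − (0.62)²) = 15.21·0.6156 = 9.3633.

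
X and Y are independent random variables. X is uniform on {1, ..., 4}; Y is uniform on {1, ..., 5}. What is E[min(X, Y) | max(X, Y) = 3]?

Outcomes with max(X, Y) = 3: (1,3), (2,3), (3,1), (3,2), (3,3), each with probability 1/20.
E[min(X, Y) | max(X, Y) = 3] = (1 + 2 + 1 + 2 + 3) / 5 = 9/5.

9/5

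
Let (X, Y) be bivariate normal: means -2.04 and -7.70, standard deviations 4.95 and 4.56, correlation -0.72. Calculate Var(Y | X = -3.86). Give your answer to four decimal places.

For a bivariate normal, Var(Y | X=x) = σ_Y²(1 − ρ²).
Var(Y | X=-3.86) = (4.56)²·(1 − (-0.72)²) = 20.7936·0.4816 = 10.0142.

10.0142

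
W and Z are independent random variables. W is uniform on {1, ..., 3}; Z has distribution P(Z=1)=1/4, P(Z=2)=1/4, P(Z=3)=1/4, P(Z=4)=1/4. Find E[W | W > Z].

P(W > Z) = 1/4.
Summing W·P(x,y) over outcomes with W > Z gives 2/3.
E[W | W > Z] = (2/3) / (1/4) = 8/3.

8/3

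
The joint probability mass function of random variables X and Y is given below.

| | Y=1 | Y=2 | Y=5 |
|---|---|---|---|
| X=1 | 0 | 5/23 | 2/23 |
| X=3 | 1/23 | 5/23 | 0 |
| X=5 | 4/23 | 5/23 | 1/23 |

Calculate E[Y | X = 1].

P(X = 1) = 7/23.
Summing Y·P(X=x,Y=y) over the conditioning event gives 20/23.
E[Y | X = 1] = (20/23) / (7/23) = 20/7.

20/7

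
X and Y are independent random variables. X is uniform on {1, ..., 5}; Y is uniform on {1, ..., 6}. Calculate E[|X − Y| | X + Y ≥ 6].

41/20

P(X + Y ≥ 6) = 2/3.
Summing |X−Y|·P(x,y) over outcomes with X + Y ≥ 6 gives 41/30.
E[|X − Y| | X + Y ≥ 6] = (41/30) / (2/3) = 41/20.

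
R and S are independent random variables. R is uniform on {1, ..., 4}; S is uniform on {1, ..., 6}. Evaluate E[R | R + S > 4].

25/9

P(R + S > 4) = 3/4.
Summing R·P(x,y) over outcomes with R + S > 4 gives 25/12.
E[R | R + S > 4] = (25/12) / (3/4) = 25/9.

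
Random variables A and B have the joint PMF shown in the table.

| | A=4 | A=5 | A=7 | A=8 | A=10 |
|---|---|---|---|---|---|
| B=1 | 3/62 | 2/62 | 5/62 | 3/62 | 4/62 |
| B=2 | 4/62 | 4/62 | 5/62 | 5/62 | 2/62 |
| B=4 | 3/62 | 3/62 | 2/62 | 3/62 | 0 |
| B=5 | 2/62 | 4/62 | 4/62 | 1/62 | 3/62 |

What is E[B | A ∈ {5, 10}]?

P(A ∈ {5, 10}) = 11/31.
Σ B·P over the event = 1·(2/62) + 2·(4/62) + 4·(3/62) + 5·(4/62) + 1·(4/62) + 2·(2/62) + 5·(3/62) = 65/62.
E[B | A ∈ {5, 10}] = (65/62) / (11/31) = 65/22.

65/22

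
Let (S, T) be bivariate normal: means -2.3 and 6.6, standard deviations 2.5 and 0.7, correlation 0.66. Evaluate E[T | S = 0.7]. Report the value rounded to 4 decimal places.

For a bivariate normal, E[T | S=x] = μ_T + ρ·(σ_T/σ_S)·(x − μ_S).
E[T | S=0.7] = 6.6 + (0.66)·(0.7/2.5)·(0.7 − (-2.3)) = 6.6 + (0.1848)·(3) = 7.1544.

7.1544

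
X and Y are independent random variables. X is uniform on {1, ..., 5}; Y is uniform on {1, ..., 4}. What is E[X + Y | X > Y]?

6

Outcomes with X > Y: (2,1), (3,1), (3,2), (4,1), (4,2), (4,3), (5,1), (5,2), (5,3), (5,4), each with probability 1/20.
E[X + Y | X > Y] = (3 + 4 + 5 + 5 + 6 + 7 + 6 + 7 + 8 + 9) / 10 = 6.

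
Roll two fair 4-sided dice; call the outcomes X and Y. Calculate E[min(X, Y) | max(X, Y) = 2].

Outcomes with max(X, Y) = 2: (1,2), (2,1), (2,2), each with probability 1/16.
E[min(X, Y) | max(X, Y) = 2] = (1 + 1 + 2) / 3 = 4/3.

4/3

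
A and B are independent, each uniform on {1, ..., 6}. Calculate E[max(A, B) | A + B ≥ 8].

P(A + B ≥ 8) = 5/12.
Summing max(A,B)·P(x,y) over outcomes with A + B ≥ 8 gives 83/36.
E[max(A, B) | A + B ≥ 8] = (83/36) / (5/12) = 83/15.

83/15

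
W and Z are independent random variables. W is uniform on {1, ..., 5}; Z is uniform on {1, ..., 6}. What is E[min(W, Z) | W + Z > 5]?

57/20

P(W + Z > 5) = 2/3.
Summing min(W,Z)·P(x,y) over outcomes with W + Z > 5 gives 19/10.
E[min(W, Z) | W + Z > 5] = (19/10) / (2/3) = 57/20.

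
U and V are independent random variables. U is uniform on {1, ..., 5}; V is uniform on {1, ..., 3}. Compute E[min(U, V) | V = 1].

Outcomes with V = 1: (1,1), (2,1), (3,1), (4,1), (5,1), each with probability 1/15.
E[min(U, V) | V = 1] = (1 + 1 + 1 + 1 + 1) / 5 = 1.

1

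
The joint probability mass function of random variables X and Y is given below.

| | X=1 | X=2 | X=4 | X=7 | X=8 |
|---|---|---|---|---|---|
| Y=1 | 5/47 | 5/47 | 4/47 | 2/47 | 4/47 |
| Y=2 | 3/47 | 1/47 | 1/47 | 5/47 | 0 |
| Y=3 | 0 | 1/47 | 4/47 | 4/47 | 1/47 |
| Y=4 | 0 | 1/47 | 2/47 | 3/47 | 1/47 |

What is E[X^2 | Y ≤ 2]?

P(Y ≤ 2) = 30/47.
Summing X^2·P(X=x,Y=y) over the conditioning event gives 711/47.
E[X^2 | Y ≤ 2] = (711/47) / (30/47) = 237/10.

237/10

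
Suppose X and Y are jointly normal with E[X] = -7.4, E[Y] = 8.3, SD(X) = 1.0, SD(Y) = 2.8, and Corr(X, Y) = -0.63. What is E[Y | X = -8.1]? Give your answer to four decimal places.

9.5348

For a bivariate normal, E[Y | X=x] = μ_Y + ρ·(σ_Y/σ_X)·(x − μ_X).
E[Y | X=-8.1] = 8.3 + (-0.63)·(2.8/1.0)·(-8.1 − (-7.4)) = 8.3 + (-1.764)·(-0.7) = 9.5348.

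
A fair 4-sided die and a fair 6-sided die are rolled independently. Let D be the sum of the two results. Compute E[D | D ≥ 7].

8

P(D ≥ 7) = 5/12.
Σ over the event: 7·1/6 + 8·1/8 + 9·1/12 + 10·1/24 = 10/3.
E[D | D ≥ 7] = (10/3) / (5/12) = 8.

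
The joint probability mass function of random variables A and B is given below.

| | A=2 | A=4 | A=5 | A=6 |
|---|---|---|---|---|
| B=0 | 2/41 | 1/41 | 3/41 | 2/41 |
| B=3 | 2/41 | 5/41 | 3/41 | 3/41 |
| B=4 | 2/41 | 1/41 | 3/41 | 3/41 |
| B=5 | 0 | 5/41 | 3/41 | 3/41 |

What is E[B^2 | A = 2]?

25/3

P(A = 2) = 6/41.
Summing B^2·P(A=x,B=y) over the conditioning event gives 50/41.
E[B^2 | A = 2] = (50/41) / (6/41) = 25/3.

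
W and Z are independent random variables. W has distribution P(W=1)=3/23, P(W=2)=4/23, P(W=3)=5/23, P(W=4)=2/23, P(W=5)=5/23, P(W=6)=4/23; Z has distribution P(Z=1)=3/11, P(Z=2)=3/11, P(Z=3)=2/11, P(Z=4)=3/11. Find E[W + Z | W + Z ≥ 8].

551/63

P(W + Z ≥ 8) = 63/253.
Summing (W+Z)·P(x,y) over outcomes with W + Z ≥ 8 gives 551/253.
E[W + Z | W + Z ≥ 8] = (551/253) / (63/253) = 551/63.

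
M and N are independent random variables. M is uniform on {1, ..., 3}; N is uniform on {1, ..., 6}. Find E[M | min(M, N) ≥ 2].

5/2

P(min(M, N) ≥ 2) = 5/9.
Summing M·P(x,y) over outcomes with min(M, N) ≥ 2 gives 25/18.
E[M | min(M, N) ≥ 2] = (25/18) / (5/9) = 5/2.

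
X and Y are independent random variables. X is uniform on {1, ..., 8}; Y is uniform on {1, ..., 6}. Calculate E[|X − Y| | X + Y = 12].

Outcomes with X + Y = 12: (6,6), (7,5), (8,4), each with probability 1/48.
E[|X − Y| | X + Y = 12] = (0 + 2 + 4) / 3 = 2.

2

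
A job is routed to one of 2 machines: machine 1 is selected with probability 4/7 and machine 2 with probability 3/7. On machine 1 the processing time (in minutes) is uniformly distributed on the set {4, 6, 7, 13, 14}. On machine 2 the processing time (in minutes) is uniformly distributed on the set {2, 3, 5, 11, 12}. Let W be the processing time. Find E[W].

55/7

E[W | machine 1] = (4+6+7+13+14)/5 = 44/5.
E[W | machine 2] = (2+3+5+11+12)/5 = 33/5.
E[W] = (4/7)·(44/5) + (3/7)·(33/5) = 55/7.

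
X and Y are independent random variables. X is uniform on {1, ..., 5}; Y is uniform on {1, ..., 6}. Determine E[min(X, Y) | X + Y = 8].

3

P(X + Y = 8) = 2/15.
Summing min(X,Y)·P(x,y) over outcomes with X + Y = 8 gives 2/5.
E[min(X, Y) | X + Y = 8] = (2/5) / (2/15) = 3.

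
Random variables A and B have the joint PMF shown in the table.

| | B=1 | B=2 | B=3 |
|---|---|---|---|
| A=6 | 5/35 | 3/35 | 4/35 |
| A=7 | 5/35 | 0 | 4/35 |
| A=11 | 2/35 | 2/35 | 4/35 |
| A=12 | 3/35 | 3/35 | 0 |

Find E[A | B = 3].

8

P(B = 3) = 12/35.
Σ A·P over the event = 6·(4/35) + 7·(4/35) + 11·(4/35) = 96/35.
E[A | B = 3] = (96/35) / (12/35) = 8.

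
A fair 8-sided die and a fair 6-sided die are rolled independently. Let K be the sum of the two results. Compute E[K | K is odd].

P(K is odd) = 1/2.
Σ over the event: 3·1/24 + 5·1/12 + 7·1/8 + 9·1/8 + 11·1/12 + 13·1/24 = 4.
E[K | K is odd] = (4) / (1/2) = 8.

8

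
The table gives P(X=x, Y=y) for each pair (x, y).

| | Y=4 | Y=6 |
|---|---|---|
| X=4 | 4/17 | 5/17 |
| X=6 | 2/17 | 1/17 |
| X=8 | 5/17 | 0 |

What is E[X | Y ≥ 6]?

13/3

P(Y ≥ 6) = 6/17.
Σ X·P over the event = 4·(5/17) + 6·(1/17) = 26/17.
E[X | Y ≥ 6] = (26/17) / (6/17) = 13/3.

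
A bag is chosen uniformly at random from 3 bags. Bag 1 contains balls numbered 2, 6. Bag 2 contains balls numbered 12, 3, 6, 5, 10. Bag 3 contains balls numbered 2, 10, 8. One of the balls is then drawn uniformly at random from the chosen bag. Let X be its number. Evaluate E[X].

268/45

E[X | bag 1] = (2+6)/2 = 4.
E[X | bag 2] = (12+3+6+5+10)/5 = 36/5.
E[X | bag 3] = (2+10+8)/3 = 20/3.
E[X] = (1/3)·(4) + (1/3)·(36/5) + (1/3)·(20/3) = 268/45.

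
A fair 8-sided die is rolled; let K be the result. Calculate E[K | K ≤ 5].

3

Given K ≤ 5, K is equally likely to be any of {1, 2, 3, 4, 5}.
E[K | K ≤ 5] = (1 + 2 + 3 + 4 + 5) / 5 = 3.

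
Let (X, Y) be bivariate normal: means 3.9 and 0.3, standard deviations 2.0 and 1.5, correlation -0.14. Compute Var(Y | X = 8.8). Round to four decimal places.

2.2059

Var(Y | X=x) = (1 − ρ²)·σ_Y².
Var(Y | X=8.8) = (1.5)²·(1 − (-0.14)²) = 2.25·0.9804 = 2.2059.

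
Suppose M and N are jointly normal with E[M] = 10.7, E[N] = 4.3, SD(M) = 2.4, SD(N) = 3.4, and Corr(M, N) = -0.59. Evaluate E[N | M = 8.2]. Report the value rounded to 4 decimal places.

For a bivariate normal, E[N | M=x] = μ_N + ρ·(σ_N/σ_M)·(x − μ_M).
E[N | M=8.2] = 4.3 + (-0.59)·(3.4/2.4)·(8.2 − (10.7)) = 4.3 + (-0.83583)·(-2.5) = 6.3896.

6.3896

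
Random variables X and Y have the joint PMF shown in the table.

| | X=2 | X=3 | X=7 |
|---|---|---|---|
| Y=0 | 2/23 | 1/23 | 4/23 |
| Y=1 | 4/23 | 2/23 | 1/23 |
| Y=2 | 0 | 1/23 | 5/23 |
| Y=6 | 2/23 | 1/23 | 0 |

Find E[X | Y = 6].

P(Y = 6) = 3/23.
Summing X·P(X=x,Y=y) over the conditioning event gives 7/23.
E[X | Y = 6] = (7/23) / (3/23) = 7/3.

7/3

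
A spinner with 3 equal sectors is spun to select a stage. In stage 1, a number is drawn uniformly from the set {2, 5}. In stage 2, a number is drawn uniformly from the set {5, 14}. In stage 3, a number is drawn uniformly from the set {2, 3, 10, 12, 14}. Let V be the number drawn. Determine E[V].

E[V | stage 1] = (2+5)/2 = 7/2.
E[V | stage 2] = (5+14)/2 = 19/2.
E[V | stage 3] = (2+3+10+12+14)/5 = 41/5.
By the law of total expectation,
E[V] = (1/3)·(7/2) + (1/3)·(19/2) + (1/3)·(41/5) = 106/15.

106/15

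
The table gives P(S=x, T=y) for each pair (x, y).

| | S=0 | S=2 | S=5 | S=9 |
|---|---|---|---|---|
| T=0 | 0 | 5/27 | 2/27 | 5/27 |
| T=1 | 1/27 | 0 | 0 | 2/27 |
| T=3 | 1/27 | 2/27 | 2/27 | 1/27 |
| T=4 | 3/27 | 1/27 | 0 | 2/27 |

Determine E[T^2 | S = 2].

P(S = 2) = 8/27.
Σ T^2·P over the event = 0·(5/27) + 9·(2/27) + 16·(1/27) = 34/27.
E[T^2 | S = 2] = (34/27) / (8/27) = 17/4.

17/4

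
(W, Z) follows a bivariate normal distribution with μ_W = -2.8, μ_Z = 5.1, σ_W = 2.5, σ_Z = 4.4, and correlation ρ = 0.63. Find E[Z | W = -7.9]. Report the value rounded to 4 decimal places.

The regression of Z on W has slope ρ·σ_Z/σ_W and passes through (μ_W, μ_Z).
E[Z | W=-7.9] = 5.1 + (0.63)·(4.4/2.5)·(-7.9 − (-2.8)) = 5.1 + (1.1088)·(-5.1) = -0.5549.

-0.5549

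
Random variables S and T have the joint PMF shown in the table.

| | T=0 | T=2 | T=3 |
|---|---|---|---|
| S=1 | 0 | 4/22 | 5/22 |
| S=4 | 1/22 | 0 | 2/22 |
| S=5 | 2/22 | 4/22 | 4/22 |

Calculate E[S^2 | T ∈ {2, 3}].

241/19

P(T ∈ {2, 3}) = 19/22.
Summing S^2·P(S=x,T=y) over the conditioning event gives 241/22.
E[S^2 | T ∈ {2, 3}] = (241/22) / (19/22) = 241/19.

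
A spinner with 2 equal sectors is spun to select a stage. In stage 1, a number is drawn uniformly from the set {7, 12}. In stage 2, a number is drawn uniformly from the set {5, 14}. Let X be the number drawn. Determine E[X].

19/2

E[X | stage 1] = (7+12)/2 = 19/2.
E[X | stage 2] = (5+14)/2 = 19/2.
By the law of total expectation,
E[X] = (1/2)·(19/2) + (1/2)·(19/2) = 19/2.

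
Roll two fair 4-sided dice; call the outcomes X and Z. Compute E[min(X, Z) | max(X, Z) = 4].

P(max(X, Z) = 4) = 7/16.
Summing min(X,Z)·P(x,y) over outcomes with max(X, Z) = 4 gives 1.
E[min(X, Z) | max(X, Z) = 4] = (1) / (7/16) = 16/7.

16/7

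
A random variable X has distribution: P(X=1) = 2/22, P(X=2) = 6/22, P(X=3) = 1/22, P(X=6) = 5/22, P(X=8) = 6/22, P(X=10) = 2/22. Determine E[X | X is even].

P(X is even) = 19/22.
Σ over the event: 2·3/11 + 6·5/22 + 8·3/11 + 10·1/11 = 5.
E[X | X is even] = (5) / (19/22) = 110/19.

110/19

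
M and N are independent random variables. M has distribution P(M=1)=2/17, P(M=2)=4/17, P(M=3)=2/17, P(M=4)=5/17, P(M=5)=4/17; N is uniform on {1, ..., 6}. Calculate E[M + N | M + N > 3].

P(M + N > 3) = 47/51.
Summing (M+N)·P(x,y) over outcomes with M + N > 3 gives 671/102.
E[M + N | M + N > 3] = (671/102) / (47/51) = 671/94.

671/94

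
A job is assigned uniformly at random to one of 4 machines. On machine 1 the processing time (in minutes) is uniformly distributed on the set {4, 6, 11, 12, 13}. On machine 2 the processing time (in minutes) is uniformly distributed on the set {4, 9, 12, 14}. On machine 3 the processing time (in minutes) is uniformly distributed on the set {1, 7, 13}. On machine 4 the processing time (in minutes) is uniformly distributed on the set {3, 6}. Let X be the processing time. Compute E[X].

E[X | machine 1] = (4+6+11+12+13)/5 = 46/5.
E[X | machine 2] = (4+9+12+14)/4 = 39/4.
E[X | machine 3] = (1+7+13)/3 = 7.
E[X | machine 4] = (3+6)/2 = 9/2.
By the law of total expectation,
E[X] = (1/4)·(46/5) + (1/4)·(39/4) + (1/4)·(7) + (1/4)·(9/2) = 609/80.

609/80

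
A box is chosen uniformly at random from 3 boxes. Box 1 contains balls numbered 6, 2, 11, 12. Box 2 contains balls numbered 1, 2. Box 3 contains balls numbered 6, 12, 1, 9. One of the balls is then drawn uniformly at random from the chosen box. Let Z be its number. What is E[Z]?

65/12

E[Z | box 1] = (6+2+11+12)/4 = 31/4.
E[Z | box 2] = (1+2)/2 = 3/2.
E[Z | box 3] = (6+12+1+9)/4 = 7.
E[Z] = (1/3)·(31/4) + (1/3)·(3/2) + (1/3)·(7) = 65/12.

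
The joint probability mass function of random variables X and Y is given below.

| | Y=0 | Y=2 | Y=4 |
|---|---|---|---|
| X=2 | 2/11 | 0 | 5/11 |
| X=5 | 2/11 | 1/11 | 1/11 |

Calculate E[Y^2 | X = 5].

5

P(X = 5) = 4/11.
Summing Y^2·P(X=x,Y=y) over the conditioning event gives 20/11.
E[Y^2 | X = 5] = (20/11) / (4/11) = 5.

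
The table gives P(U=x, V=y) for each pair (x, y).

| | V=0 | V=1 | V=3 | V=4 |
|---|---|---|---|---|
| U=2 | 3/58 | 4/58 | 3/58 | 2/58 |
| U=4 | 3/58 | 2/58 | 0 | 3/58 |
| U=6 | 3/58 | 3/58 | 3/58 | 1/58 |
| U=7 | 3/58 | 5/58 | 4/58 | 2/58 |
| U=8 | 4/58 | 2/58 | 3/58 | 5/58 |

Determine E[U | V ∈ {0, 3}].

P(V ∈ {0, 3}) = 1/2.
Summing U·P(U=x,V=y) over the conditioning event gives 165/58.
E[U | V ∈ {0, 3}] = (165/58) / (1/2) = 165/29.

165/29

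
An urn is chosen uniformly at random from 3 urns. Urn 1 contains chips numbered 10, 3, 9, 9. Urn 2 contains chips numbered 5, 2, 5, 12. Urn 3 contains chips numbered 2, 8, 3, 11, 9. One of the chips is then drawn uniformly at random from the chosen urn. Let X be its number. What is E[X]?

E[X | urn 1] = (10+3+9+9)/4 = 31/4.
E[X | urn 2] = (5+2+5+12)/4 = 6.
E[X | urn 3] = (2+8+3+11+9)/5 = 33/5.
By the law of total expectation,
E[X] = (1/3)·(31/4) + (1/3)·(6) + (1/3)·(33/5) = 407/60.

407/60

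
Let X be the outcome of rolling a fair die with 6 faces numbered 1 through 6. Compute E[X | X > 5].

Given X > 5, X is equally likely to be any of {6}.
E[X | X > 5] = (6) / 1 = 6.

6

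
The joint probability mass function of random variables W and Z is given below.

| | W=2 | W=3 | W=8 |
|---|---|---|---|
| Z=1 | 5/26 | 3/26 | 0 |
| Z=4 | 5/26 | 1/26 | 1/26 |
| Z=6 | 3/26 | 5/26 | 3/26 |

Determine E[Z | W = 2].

43/13

P(W = 2) = 1/2.
Σ Z·P over the event = 1·(5/26) + 4·(5/26) + 6·(3/26) = 43/26.
E[Z | W = 2] = (43/26) / (1/2) = 43/13.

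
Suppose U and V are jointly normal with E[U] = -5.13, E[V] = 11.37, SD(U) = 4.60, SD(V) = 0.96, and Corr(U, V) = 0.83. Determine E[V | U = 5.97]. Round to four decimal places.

E[V | U=x] = μ_V + ρ(σ_V/σ_U)(x − μ_U) for jointly normal variables.
E[V | U=5.97] = 11.37 + (0.83)·(0.96/4.60)·(5.97 − (-5.13)) = 11.37 + (0.17322)·(11.1) = 13.2927.

13.2927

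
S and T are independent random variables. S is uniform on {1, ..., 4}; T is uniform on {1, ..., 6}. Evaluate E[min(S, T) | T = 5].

Outcomes with T = 5: (1,5), (2,5), (3,5), (4,5), each with probability 1/24.
E[min(S, T) | T = 5] = (1 + 2 + 3 + 4) / 4 = 5/2.

5/2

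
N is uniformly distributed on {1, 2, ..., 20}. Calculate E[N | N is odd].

10

Given N is odd, N is equally likely to be any of {1, 3, 5, 7, 9, 11, 13, 15, 17, 19}.
E[N | N is odd] = (1 + 3 + 5 + 7 + 9 + 11 + 13 + 15 + 17 + 19) / 10 = 10.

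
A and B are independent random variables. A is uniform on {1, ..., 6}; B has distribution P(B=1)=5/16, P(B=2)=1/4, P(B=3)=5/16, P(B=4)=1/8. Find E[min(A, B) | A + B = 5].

P(A + B = 5) = 1/6.
Summing min(A,B)·P(x,y) over outcomes with A + B = 5 gives 25/96.
E[min(A, B) | A + B = 5] = (25/96) / (1/6) = 25/16.

25/16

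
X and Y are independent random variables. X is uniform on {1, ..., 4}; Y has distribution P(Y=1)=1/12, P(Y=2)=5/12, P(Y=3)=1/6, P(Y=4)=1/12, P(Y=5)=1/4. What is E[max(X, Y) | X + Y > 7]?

P(X + Y > 7) = 7/48.
Summing max(X,Y)·P(x,y) over outcomes with X + Y > 7 gives 17/24.
E[max(X, Y) | X + Y > 7] = (17/24) / (7/48) = 34/7.

34/7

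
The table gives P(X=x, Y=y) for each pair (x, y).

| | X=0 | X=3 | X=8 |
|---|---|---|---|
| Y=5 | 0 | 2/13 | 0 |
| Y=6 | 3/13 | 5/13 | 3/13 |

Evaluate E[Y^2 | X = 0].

P(X = 0) = 3/13.
Σ Y^2·P over the event = 36·(3/13) = 108/13.
E[Y^2 | X = 0] = (108/13) / (3/13) = 36.

36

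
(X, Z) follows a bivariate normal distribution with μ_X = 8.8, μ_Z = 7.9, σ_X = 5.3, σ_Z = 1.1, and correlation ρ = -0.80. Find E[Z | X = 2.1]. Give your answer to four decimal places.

9.0125

E[Z | X=x] = μ_Z + ρ(σ_Z/σ_X)(x − μ_X) for jointly normal variables.
E[Z | X=2.1] = 7.9 + (-0.80)·(1.1/5.3)·(2.1 − (8.8)) = 7.9 + (-0.16604)·(-6.7) = 9.0125.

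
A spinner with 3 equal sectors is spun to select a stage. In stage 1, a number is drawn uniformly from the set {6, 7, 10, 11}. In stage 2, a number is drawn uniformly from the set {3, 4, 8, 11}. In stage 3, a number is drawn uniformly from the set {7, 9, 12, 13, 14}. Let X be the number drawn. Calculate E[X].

E[X | stage 1] = (6+7+10+11)/4 = 17/2.
E[X | stage 2] = (3+4+8+11)/4 = 13/2.
E[X | stage 3] = (7+9+12+13+14)/5 = 11.
By the law of total expectation,
E[X] = (1/3)·(17/2) + (1/3)·(13/2) + (1/3)·(11) = 26/3.

26/3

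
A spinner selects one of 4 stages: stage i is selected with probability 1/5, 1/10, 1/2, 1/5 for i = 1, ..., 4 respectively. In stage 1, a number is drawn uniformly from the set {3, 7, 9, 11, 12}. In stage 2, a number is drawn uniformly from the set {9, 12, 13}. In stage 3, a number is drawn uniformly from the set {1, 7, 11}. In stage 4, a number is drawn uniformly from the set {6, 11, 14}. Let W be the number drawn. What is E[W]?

E[W | stage 1] = (3+7+9+11+12)/5 = 42/5.
E[W | stage 2] = (9+12+13)/3 = 34/3.
E[W | stage 3] = (1+7+11)/3 = 19/3.
E[W | stage 4] = (6+11+14)/3 = 31/3.
By the law of total expectation,
E[W] = (1/5)·(42/5) + (1/10)·(34/3) + (1/2)·(19/3) + (1/5)·(31/3) = 1207/150.

1207/150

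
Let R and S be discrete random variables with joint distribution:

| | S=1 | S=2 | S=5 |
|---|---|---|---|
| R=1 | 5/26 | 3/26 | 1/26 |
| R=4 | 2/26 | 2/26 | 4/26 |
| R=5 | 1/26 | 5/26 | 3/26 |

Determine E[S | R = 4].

P(R = 4) = 4/13.
Σ S·P over the event = 1·(2/26) + 2·(2/26) + 5·(4/26) = 1.
E[S | R = 4] = (1) / (4/13) = 13/4.

13/4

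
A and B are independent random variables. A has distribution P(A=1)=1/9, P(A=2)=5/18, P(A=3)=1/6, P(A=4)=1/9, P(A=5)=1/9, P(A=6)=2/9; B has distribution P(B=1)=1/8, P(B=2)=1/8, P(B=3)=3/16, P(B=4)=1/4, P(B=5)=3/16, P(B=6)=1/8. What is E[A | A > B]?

93/19

P(A > B) = 19/48.
Summing A·P(x,y) over outcomes with A > B gives 31/16.
E[A | A > B] = (31/16) / (19/48) = 93/19.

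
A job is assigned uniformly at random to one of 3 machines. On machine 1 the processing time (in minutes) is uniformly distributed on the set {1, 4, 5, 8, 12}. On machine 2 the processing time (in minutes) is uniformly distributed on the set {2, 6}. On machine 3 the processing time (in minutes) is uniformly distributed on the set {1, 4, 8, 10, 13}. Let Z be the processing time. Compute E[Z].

E[Z | machine 1] = (1+4+5+8+12)/5 = 6.
E[Z | machine 2] = (2+6)/2 = 4.
E[Z | machine 3] = (1+4+8+10+13)/5 = 36/5.
By the law of total expectation,
E[Z] = (1/3)·(6) + (1/3)·(4) + (1/3)·(36/5) = 86/15.

86/15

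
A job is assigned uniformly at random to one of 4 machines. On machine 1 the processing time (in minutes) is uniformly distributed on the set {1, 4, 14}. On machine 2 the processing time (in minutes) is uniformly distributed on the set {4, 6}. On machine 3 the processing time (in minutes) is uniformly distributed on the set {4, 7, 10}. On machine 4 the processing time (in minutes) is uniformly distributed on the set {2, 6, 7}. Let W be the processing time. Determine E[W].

E[W | machine 1] = (1+4+14)/3 = 19/3.
E[W | machine 2] = (4+6)/2 = 5.
E[W | machine 3] = (4+7+10)/3 = 7.
E[W | machine 4] = (2+6+7)/3 = 5.
By the law of total expectation,
E[W] = (1/4)·(19/3) + (1/4)·(5) + (1/4)·(7) + (1/4)·(5) = 35/6.

35/6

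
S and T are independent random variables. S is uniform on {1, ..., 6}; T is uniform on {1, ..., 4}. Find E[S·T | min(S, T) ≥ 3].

Outcomes with min(S, T) ≥ 3: (3,3), (3,4), (4,3), (4,4), (5,3), (5,4), (6,3), (6,4), each with probability 1/24.
E[S·T | min(S, T) ≥ 3] = (9 + 12 + 12 + 16 + 15 + 20 + 18 + 24) / 8 = 63/4.

63/4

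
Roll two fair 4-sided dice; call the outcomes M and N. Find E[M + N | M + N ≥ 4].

P(M + N ≥ 4) = 13/16.
Summing (M+N)·P(x,y) over outcomes with M + N ≥ 4 gives 9/2.
E[M + N | M + N ≥ 4] = (9/2) / (13/16) = 72/13.

72/13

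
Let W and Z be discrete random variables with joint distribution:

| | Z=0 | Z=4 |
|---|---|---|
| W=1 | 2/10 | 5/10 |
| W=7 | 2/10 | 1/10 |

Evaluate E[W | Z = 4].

2

P(Z = 4) = 3/5.
Σ W·P over the event = 1·(5/10) + 7·(1/10) = 6/5.
E[W | Z = 4] = (6/5) / (3/5) = 2.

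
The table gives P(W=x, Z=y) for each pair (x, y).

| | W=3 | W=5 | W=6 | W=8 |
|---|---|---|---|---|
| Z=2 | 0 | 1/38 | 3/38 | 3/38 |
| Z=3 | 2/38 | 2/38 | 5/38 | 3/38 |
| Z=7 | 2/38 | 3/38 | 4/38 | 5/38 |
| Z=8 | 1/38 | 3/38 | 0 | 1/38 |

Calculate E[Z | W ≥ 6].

107/24

P(W ≥ 6) = 12/19.
Σ Z·P over the event = 2·(3/38) + 3·(5/38) + 7·(4/38) + 2·(3/38) + 3·(3/38) + 7·(5/38) + 8·(1/38) = 107/38.
E[Z | W ≥ 6] = (107/38) / (12/19) = 107/24.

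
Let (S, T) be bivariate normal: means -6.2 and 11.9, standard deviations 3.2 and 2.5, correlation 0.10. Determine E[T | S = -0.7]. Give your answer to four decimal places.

E[T | S=x] = μ_T + ρ(σ_T/σ_S)(x − μ_S) for jointly normal variables.
E[T | S=-0.7] = 11.9 + (0.10)·(2.5/3.2)·(-0.7 − (-6.2)) = 11.9 + (0.078125)·(5.5) = 12.3297.

12.3297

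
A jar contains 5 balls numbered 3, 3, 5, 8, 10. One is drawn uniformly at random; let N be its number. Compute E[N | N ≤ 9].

P(N ≤ 9) = 4/5.
Σ over the event: 3·2/5 + 5·1/5 + 8·1/5 = 19/5.
E[N | N ≤ 9] = (19/5) / (4/5) = 19/4.

19/4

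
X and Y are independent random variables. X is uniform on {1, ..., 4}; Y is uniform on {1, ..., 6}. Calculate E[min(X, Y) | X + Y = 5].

3/2

Outcomes with X + Y = 5: (1,4), (2,3), (3,2), (4,1), each with probability 1/24.
E[min(X, Y) | X + Y = 5] = (1 + 2 + 2 + 1) / 4 = 3/2.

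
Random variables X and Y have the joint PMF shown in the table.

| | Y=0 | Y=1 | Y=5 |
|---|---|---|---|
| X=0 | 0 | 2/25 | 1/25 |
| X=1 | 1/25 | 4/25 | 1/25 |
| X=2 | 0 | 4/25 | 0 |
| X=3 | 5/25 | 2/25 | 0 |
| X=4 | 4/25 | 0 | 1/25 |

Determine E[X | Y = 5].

5/3

P(Y = 5) = 3/25.
Σ X·P over the event = 0·(1/25) + 1·(1/25) + 4·(1/25) = 1/5.
E[X | Y = 5] = (1/5) / (3/25) = 5/3.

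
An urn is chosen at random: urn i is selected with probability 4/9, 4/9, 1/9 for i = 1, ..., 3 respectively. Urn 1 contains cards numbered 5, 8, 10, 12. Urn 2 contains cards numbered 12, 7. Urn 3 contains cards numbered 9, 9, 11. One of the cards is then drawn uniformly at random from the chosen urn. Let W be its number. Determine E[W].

248/27

E[W | urn 1] = (5+8+10+12)/4 = 35/4.
E[W | urn 2] = (12+7)/2 = 19/2.
E[W | urn 3] = (9+9+11)/3 = 29/3.
E[W] = (4/9)·(35/4) + (4/9)·(19/2) + (1/9)·(29/3) = 248/27.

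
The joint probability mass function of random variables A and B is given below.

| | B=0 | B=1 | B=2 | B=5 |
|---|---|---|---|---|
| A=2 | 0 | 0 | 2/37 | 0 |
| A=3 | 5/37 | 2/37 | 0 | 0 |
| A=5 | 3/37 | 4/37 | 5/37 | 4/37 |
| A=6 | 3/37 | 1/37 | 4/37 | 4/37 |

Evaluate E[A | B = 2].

P(B = 2) = 11/37.
Σ A·P over the event = 2·(2/37) + 5·(5/37) + 6·(4/37) = 53/37.
E[A | B = 2] = (53/37) / (11/37) = 53/11.

53/11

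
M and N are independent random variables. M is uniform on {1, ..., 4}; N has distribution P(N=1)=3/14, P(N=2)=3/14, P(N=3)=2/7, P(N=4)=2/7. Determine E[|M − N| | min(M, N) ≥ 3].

1/2

P(min(M, N) ≥ 3) = 2/7.
Summing |M−N|·P(x,y) over outcomes with min(M, N) ≥ 3 gives 1/7.
E[|M − N| | min(M, N) ≥ 3] = (1/7) / (2/7) = 1/2.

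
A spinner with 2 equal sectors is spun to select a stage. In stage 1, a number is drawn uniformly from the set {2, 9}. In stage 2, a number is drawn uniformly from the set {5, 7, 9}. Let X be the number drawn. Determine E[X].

E[X | stage 1] = (2+9)/2 = 11/2.
E[X | stage 2] = (5+7+9)/3 = 7.
By the law of total expectation,
E[X] = (1/2)·(11/2) + (1/2)·(7) = 25/4.

25/4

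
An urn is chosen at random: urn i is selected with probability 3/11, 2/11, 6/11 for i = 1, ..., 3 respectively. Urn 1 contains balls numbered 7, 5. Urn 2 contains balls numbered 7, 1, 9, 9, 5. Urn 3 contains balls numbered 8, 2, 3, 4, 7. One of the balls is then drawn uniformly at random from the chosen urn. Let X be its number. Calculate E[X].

E[X | urn 1] = (7+5)/2 = 6.
E[X | urn 2] = (7+1+9+9+5)/5 = 31/5.
E[X | urn 3] = (8+2+3+4+7)/5 = 24/5.
E[X] = (3/11)·(6) + (2/11)·(31/5) + (6/11)·(24/5) = 296/55.

296/55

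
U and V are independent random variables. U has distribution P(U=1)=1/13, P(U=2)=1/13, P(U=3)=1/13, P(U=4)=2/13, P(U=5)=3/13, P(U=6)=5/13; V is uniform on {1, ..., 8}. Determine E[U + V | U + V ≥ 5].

460/49

P(U + V ≥ 5) = 49/52.
Summing (U+V)·P(x,y) over outcomes with U + V ≥ 5 gives 115/13.
E[U + V | U + V ≥ 5] = (115/13) / (49/52) = 460/49.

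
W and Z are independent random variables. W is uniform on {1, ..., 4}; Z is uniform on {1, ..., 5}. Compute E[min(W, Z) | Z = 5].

5/2

Outcomes with Z = 5: (1,5), (2,5), (3,5), (4,5), each with probability 1/20.
E[min(W, Z) | Z = 5] = (1 + 2 + 3 + 4) / 4 = 5/2.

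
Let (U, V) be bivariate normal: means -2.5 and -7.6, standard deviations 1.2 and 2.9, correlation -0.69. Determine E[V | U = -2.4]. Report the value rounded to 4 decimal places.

The regression of V on U has slope ρ·σ_V/σ_U and passes through (μ_U, μ_V).
E[V | U=-2.4] = -7.6 + (-0.69)·(2.9/1.2)·(-2.4 − (-2.5)) = -7.6 + (-1.6675)·(0.1) = -7.7668.

-7.7668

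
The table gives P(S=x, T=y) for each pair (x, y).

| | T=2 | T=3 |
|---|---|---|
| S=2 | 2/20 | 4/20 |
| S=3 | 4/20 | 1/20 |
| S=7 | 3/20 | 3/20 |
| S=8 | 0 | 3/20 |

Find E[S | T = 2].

P(T = 2) = 9/20.
Summing S·P(S=x,T=y) over the conditioning event gives 37/20.
E[S | T = 2] = (37/20) / (9/20) = 37/9.

37/9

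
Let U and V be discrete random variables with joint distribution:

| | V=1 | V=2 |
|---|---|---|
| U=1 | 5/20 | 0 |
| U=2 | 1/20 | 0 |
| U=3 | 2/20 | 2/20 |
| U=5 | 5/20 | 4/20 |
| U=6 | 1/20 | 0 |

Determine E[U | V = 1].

22/7

P(V = 1) = 7/10.
Σ U·P over the event = 1·(5/20) + 2·(1/20) + 3·(2/20) + 5·(5/20) + 6·(1/20) = 11/5.
E[U | V = 1] = (11/5) / (7/10) = 22/7.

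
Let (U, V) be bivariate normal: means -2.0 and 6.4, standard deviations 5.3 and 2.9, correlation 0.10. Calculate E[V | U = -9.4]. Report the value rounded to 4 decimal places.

5.9951

For a bivariate normal, E[V | U=x] = μ_V + ρ·(σ_V/σ_U)·(x − μ_U).
E[V | U=-9.4] = 6.4 + (0.10)·(2.9/5.3)·(-9.4 − (-2.0)) = 6.4 + (0.054717)·(-7.4) = 5.9951.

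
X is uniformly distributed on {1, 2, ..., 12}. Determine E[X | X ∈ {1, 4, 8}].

13/3

P(X ∈ {1, 4, 8}) = 1/4.
Σ over the event: 1·1/12 + 4·1/12 + 8·1/12 = 13/12.
E[X | X ∈ {1, 4, 8}] = (13/12) / (1/4) = 13/3.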